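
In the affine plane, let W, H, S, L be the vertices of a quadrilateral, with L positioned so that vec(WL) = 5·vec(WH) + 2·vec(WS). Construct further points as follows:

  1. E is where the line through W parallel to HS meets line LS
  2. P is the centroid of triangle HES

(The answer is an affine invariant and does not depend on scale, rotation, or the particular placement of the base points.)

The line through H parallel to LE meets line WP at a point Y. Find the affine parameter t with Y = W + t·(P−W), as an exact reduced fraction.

t = -1/3

Work in coordinates with W = (0, 0), H = (1, 0), S = (0, 1), L = (5, 2).
1. E is where the line through W parallel to HS meets line LS ⇒ E = (-5/6, 5/6)
2. P is the centroid of triangle HES ⇒ P = (1/18, 11/18)
through H parallel to LE: direction (-35/6, -7/6); meets WP at Y = (-1/54, -11/54)
Y = W + t·(P−W) with t = -1/3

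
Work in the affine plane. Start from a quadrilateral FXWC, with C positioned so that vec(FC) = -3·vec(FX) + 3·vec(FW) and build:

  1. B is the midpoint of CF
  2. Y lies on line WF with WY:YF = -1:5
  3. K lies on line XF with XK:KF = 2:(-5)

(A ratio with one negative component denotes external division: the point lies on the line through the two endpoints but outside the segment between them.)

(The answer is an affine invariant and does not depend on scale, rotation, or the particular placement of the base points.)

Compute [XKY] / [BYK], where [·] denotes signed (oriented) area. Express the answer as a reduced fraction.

Set F = (0, 0), X = (1, 0), W = (0, 1), C = (-3, 3); any affine frame gives the same invariant.
1. B is the midpoint of CF ⇒ B = (-3/2, 3/2)
2. Y lies on line WF with WY:YF = -1:5 ⇒ Y = (0, 5/4)
3. K lies on line XF with XK:KF = 2:(-5) ⇒ K = (5/3, 0)
2·[XKY] = 5/6, 2·[BYK] = -35/24
[XKY]:[BYK] = 5/6:-35/24 = -4/7

[XKY]:[BYK] = -4/7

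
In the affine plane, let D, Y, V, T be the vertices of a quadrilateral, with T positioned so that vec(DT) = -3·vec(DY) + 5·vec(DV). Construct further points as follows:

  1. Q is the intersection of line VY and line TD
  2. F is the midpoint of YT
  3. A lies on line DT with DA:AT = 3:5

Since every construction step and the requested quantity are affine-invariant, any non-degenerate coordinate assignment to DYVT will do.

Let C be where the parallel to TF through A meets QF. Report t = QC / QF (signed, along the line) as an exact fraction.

Set D = (0, 0), Y = (1, 0), V = (0, 1), T = (-3, 5); any affine frame gives the same invariant.
1. Q is the intersection of line VY and line TD ⇒ Q = (-3/2, 5/2)
2. F is the midpoint of YT ⇒ F = (-1, 5/2)
3. A lies on line DT with DA:AT = 3:5 ⇒ A = (-9/8, 15/8)
through A parallel to TF: direction (2, -5/2); meets QF at C = (-13/8, 5/2)
C = Q + t·(F−Q) with t = -1/4

t = -1/4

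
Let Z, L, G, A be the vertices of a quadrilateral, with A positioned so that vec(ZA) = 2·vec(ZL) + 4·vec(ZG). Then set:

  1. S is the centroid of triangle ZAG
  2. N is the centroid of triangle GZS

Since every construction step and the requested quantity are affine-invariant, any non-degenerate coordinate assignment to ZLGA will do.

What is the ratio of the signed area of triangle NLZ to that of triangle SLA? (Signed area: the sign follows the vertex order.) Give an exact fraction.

Choose coordinates Z = (0, 0), L = (1, 0), G = (0, 1), A = (2, 4).
1. S is the centroid of triangle ZAG ⇒ S = (2/3, 5/3)
2. N is the centroid of triangle GZS ⇒ N = (2/9, 8/9)
2·[NLZ] = -8/9, 2·[SLA] = 3
[NLZ]:[SLA] = -8/9:3 = -8/27

[NLZ]:[SLA] = -8/27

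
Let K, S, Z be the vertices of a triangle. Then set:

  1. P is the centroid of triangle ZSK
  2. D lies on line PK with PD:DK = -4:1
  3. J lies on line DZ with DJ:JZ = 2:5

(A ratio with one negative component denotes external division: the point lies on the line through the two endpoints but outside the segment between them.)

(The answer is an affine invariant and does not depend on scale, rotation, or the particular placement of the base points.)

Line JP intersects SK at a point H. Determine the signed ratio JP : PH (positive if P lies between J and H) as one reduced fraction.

Assign K = (0, 0), S = (1, 0), Z = (0, 1) — the answer is frame-independent, so this choice is without loss of generality.
1. P is the centroid of triangle ZSK ⇒ P = (1/3, 1/3)
2. D lies on line PK with PD:DK = -4:1 ⇒ D = (-1/9, -1/9)
3. J lies on line DZ with DJ:JZ = 2:5 ⇒ J = (-5/63, 13/63)
line JP meets SK at H = (-3/4, 0)
P = J + t·(H−J) with t = -8/13, so JP:PH = -8/13:21/13

JP:PH = -8/21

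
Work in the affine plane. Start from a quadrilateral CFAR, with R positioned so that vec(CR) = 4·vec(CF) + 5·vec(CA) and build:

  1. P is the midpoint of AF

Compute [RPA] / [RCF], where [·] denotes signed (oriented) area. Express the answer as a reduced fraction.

Work in coordinates with C = (0, 0), F = (1, 0), A = (0, 1), R = (4, 5).
1. P is the midpoint of AF ⇒ P = (1/2, 1/2)
2·[RPA] = -4, 2·[RCF] = 5
[RPA]:[RCF] = -4:5 = -4/5

[RPA]:[RCF] = -4/5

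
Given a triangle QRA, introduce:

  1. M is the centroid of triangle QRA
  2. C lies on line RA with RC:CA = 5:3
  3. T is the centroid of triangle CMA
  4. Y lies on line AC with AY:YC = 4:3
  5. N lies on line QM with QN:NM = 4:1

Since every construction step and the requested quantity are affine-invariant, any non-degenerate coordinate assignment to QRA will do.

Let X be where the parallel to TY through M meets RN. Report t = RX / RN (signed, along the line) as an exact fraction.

t = 205/231

Choose coordinates Q = (0, 0), R = (1, 0), A = (0, 1).
1. M is the centroid of triangle QRA ⇒ M = (1/3, 1/3)
2. C lies on line RA with RC:CA = 5:3 ⇒ C = (3/8, 5/8)
3. T is the centroid of triangle CMA ⇒ T = (17/72, 47/72)
4. Y lies on line AC with AY:YC = 4:3 ⇒ Y = (3/14, 11/14)
5. N lies on line QM with QN:NM = 4:1 ⇒ N = (4/15, 4/15)
through M parallel to TY: direction (-11/504, 67/504); meets RN at X = (22/63, 164/693)
X = R + t·(N−R) with t = 205/231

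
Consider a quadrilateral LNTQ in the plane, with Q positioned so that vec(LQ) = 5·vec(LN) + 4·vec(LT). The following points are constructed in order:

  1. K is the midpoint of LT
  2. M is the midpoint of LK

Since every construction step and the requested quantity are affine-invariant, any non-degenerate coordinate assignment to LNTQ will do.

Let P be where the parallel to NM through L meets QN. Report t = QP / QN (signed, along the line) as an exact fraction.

t = 21/20

Set L = (0, 0), N = (1, 0), T = (0, 1), Q = (5, 4); any affine frame gives the same invariant.
1. K is the midpoint of LT ⇒ K = (0, 1/2)
2. M is the midpoint of LK ⇒ M = (0, 1/4)
through L parallel to NM: direction (-1, 1/4); meets QN at P = (4/5, -1/5)
P = Q + t·(N−Q) with t = 21/20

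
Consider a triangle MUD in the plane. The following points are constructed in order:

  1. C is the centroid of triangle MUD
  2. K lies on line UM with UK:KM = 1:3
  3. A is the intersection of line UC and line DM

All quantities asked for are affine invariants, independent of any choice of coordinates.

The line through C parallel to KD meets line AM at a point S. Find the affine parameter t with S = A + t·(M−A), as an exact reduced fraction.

t = -5/9

Set M = (0, 0), U = (1, 0), D = (0, 1); any affine frame gives the same invariant.
1. C is the centroid of triangle MUD ⇒ C = (1/3, 1/3)
2. K lies on line UM with UK:KM = 1:3 ⇒ K = (3/4, 0)
3. A is the intersection of line UC and line DM ⇒ A = (0, 1/2)
through C parallel to KD: direction (-3/4, 1); meets AM at S = (0, 7/9)
S = A + t·(M−A) with t = -5/9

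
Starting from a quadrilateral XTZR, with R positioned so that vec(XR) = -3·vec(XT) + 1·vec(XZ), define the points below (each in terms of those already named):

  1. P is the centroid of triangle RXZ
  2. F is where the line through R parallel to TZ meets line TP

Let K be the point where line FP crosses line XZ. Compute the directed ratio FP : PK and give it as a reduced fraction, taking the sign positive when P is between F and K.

Assign X = (0, 0), T = (1, 0), Z = (0, 1), R = (-3, 1) — the answer is frame-independent, so this choice is without loss of generality.
1. P is the centroid of triangle RXZ ⇒ P = (-1, 2/3)
2. F is where the line through R parallel to TZ meets line TP ⇒ F = (-7/2, 3/2)
line FP meets XZ at K = (0, 1/3)
P = F + t·(K−F) with t = 5/7, so FP:PK = 5/7:2/7

FP:PK = 5/2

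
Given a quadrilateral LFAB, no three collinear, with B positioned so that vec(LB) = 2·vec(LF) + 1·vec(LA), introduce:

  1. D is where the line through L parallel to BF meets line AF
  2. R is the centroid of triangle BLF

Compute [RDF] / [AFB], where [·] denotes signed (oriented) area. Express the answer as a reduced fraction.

[RDF]:[AFB] = 1/12

Work in coordinates with L = (0, 0), F = (1, 0), A = (0, 1), B = (2, 1).
1. D is where the line through L parallel to BF meets line AF ⇒ D = (1/2, 1/2)
2. R is the centroid of triangle BLF ⇒ R = (1, 1/3)
2·[RDF] = 1/6, 2·[AFB] = 2
[RDF]:[AFB] = 1/6:2 = 1/12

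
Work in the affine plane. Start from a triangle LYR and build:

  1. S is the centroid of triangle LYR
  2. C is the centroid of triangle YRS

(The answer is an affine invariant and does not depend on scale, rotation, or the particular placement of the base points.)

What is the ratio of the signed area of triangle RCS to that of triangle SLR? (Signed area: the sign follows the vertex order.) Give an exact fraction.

[RCS]:[SLR] = 1/3

Assign L = (0, 0), Y = (1, 0), R = (0, 1) — the answer is frame-independent, so this choice is without loss of generality.
1. S is the centroid of triangle LYR ⇒ S = (1/3, 1/3)
2. C is the centroid of triangle YRS ⇒ C = (4/9, 4/9)
2·[RCS] = -1/9, 2·[SLR] = -1/3
[RCS]:[SLR] = -1/9:-1/3 = 1/3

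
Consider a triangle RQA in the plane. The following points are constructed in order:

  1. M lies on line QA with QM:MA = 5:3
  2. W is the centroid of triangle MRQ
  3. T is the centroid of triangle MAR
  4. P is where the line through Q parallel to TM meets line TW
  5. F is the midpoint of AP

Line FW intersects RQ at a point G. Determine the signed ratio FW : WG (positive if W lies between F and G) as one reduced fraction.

Choose coordinates R = (0, 0), Q = (1, 0), A = (0, 1).
1. M lies on line QA with QM:MA = 5:3 ⇒ M = (3/8, 5/8)
2. W is the centroid of triangle MRQ ⇒ W = (11/24, 5/24)
3. T is the centroid of triangle MAR ⇒ T = (1/8, 13/24)
4. P is where the line through Q parallel to TM meets line TW ⇒ P = (3/4, -1/12)
5. F is the midpoint of AP ⇒ F = (3/8, 11/24)
line FW meets RQ at G = (19/36, 0)
W = F + t·(G−F) with t = 6/11, so FW:WG = 6/11:5/11

FW:WG = 6/5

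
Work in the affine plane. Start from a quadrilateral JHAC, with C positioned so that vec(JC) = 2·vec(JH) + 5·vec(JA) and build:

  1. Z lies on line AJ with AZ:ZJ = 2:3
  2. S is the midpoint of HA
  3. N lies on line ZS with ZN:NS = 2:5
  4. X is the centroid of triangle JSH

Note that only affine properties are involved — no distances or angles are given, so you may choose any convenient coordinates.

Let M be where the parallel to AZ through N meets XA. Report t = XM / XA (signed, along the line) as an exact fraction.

Set J = (0, 0), H = (1, 0), A = (0, 1), C = (2, 5); any affine frame gives the same invariant.
1. Z lies on line AJ with AZ:ZJ = 2:3 ⇒ Z = (0, 3/5)
2. S is the midpoint of HA ⇒ S = (1/2, 1/2)
3. N lies on line ZS with ZN:NS = 2:5 ⇒ N = (1/7, 4/7)
4. X is the centroid of triangle JSH ⇒ X = (1/2, 1/6)
through N parallel to AZ: direction (0, -2/5); meets XA at M = (1/7, 16/21)
M = X + t·(A−X) with t = 5/7

t = 5/7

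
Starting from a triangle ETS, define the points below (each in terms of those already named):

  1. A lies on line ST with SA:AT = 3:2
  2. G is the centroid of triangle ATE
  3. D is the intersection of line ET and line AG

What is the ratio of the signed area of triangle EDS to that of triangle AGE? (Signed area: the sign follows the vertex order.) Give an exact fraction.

[EDS]:[AGE] = -15/4

Work in coordinates with E = (0, 0), T = (1, 0), S = (0, 1).
1. A lies on line ST with SA:AT = 3:2 ⇒ A = (3/5, 2/5)
2. G is the centroid of triangle ATE ⇒ G = (8/15, 2/15)
3. D is the intersection of line ET and line AG ⇒ D = (1/2, 0)
2·[EDS] = 1/2, 2·[AGE] = -2/15
[EDS]:[AGE] = 1/2:-2/15 = -15/4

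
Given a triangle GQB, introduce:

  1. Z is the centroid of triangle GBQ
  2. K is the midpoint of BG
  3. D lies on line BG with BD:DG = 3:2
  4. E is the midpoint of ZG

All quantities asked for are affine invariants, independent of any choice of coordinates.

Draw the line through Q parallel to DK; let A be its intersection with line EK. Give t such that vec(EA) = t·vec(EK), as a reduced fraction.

t = -5

Assign G = (0, 0), Q = (1, 0), B = (0, 1) — the answer is frame-independent, so this choice is without loss of generality.
1. Z is the centroid of triangle GBQ ⇒ Z = (1/3, 1/3)
2. K is the midpoint of BG ⇒ K = (0, 1/2)
3. D lies on line BG with BD:DG = 3:2 ⇒ D = (0, 2/5)
4. E is the midpoint of ZG ⇒ E = (1/6, 1/6)
through Q parallel to DK: direction (0, 1/10); meets EK at A = (1, -3/2)
A = E + t·(K−E) with t = -5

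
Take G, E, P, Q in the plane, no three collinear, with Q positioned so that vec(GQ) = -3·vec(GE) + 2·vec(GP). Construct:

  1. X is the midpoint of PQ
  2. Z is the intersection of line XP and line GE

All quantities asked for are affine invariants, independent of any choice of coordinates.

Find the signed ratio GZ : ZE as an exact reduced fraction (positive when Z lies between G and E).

Set G = (0, 0), E = (1, 0), P = (0, 1), Q = (-3, 2); any affine frame gives the same invariant.
1. X is the midpoint of PQ ⇒ X = (-3/2, 3/2)
2. Z is the intersection of line XP and line GE ⇒ Z = (3, 0)
Z = G + t·(E−G) with t = 3, so GZ:ZE = t:(1−t) = 3:-2

GZ:ZE = -3/2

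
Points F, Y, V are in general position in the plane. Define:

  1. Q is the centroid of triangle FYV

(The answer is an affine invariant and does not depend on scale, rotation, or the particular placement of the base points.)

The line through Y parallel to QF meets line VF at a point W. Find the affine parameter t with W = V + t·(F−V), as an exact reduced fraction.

Choose coordinates F = (0, 0), Y = (1, 0), V = (0, 1).
1. Q is the centroid of triangle FYV ⇒ Q = (1/3, 1/3)
through Y parallel to QF: direction (-1/3, -1/3); meets VF at W = (0, -1)
W = V + t·(F−V) with t = 2

t = 2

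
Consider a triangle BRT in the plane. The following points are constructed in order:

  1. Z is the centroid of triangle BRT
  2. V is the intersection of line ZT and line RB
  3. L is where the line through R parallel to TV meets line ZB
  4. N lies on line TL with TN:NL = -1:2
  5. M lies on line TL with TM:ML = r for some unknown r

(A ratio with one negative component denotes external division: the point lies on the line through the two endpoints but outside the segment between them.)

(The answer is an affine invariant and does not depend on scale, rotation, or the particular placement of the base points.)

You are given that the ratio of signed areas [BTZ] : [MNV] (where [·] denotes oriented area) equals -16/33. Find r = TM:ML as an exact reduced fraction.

r = 3/5

Work in coordinates with B = (0, 0), R = (1, 0), T = (0, 1).
1. Z is the centroid of triangle BRT ⇒ Z = (1/3, 1/3)
2. V is the intersection of line ZT and line RB ⇒ V = (1/2, 0)
3. L is where the line through R parallel to TV meets line ZB ⇒ L = (2/3, 2/3)
4. N lies on line TL with TN:NL = -1:2 ⇒ N = (-2/3, 4/3)
5. With TM:ML = r, write λ = r/(r+1) so M = T + λ·(L−T); M is affine-linear in λ
Every point depending on M is an affine combination of M and λ-independent points, so each such coordinate is linear in λ; the λ² term in each signed area is a multiple of (L−T)×(L−T) = 0, so 2·[BTZ] and 2·[MNV] are each linear in λ. Evaluating at λ=0 and λ=1:
  2·[BTZ] = -1/3,   2·[MNV] = 1/2·λ + 1/2
So [BTZ]:[MNV] = (-1/3) / (1/2·λ + 1/2). Setting this equal to -16/33:
  -1/3 = -16/33·(1/2·λ + 1/2)  ⇒  λ = 3/8
Then r = λ/(1−λ) = (3/8)/(5/8) = 3/5. Check: with r = 3/5, M = (1/4, 7/8) and [BTZ]:[MNV] = -16/33 as required.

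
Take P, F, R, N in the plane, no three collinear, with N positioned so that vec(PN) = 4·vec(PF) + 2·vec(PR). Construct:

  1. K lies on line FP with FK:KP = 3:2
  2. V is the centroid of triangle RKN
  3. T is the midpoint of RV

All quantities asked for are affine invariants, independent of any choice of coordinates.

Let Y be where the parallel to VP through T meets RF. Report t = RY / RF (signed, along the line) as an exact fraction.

t = 11/37

Set P = (0, 0), F = (1, 0), R = (0, 1), N = (4, 2); any affine frame gives the same invariant.
1. K lies on line FP with FK:KP = 3:2 ⇒ K = (2/5, 0)
2. V is the centroid of triangle RKN ⇒ V = (22/15, 1)
3. T is the midpoint of RV ⇒ T = (11/15, 1)
through T parallel to VP: direction (-22/15, -1); meets RF at Y = (11/37, 26/37)
Y = R + t·(F−R) with t = 11/37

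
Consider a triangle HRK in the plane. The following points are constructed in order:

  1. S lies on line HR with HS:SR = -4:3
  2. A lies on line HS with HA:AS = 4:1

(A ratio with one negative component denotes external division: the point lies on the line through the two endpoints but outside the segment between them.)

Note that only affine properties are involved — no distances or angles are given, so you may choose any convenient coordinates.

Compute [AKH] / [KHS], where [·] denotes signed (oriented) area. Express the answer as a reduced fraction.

Choose coordinates H = (0, 0), R = (1, 0), K = (0, 1).
1. S lies on line HR with HS:SR = -4:3 ⇒ S = (4, 0)
2. A lies on line HS with HA:AS = 4:1 ⇒ A = (16/5, 0)
2·[AKH] = 16/5, 2·[KHS] = 4
[AKH]:[KHS] = 16/5:4 = 4/5

[AKH]:[KHS] = 4/5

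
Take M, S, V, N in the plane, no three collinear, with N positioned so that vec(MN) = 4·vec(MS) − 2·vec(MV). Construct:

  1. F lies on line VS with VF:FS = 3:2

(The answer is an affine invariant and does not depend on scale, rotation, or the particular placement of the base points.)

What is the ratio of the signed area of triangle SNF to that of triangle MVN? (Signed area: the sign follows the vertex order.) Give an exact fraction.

Assign M = (0, 0), S = (1, 0), V = (0, 1), N = (4, -2) — the answer is frame-independent, so this choice is without loss of generality.
1. F lies on line VS with VF:FS = 3:2 ⇒ F = (3/5, 2/5)
2·[SNF] = 2/5, 2·[MVN] = -4
[SNF]:[MVN] = 2/5:-4 = -1/10

[SNF]:[MVN] = -1/10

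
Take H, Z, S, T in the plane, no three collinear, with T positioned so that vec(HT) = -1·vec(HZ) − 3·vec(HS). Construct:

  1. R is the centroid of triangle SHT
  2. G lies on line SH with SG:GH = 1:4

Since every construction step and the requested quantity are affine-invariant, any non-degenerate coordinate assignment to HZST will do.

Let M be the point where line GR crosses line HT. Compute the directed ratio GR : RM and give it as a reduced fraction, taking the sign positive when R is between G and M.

Assign H = (0, 0), Z = (1, 0), S = (0, 1), T = (-1, -3) — the answer is frame-independent, so this choice is without loss of generality.
1. R is the centroid of triangle SHT ⇒ R = (-1/3, -2/3)
2. G lies on line SH with SG:GH = 1:4 ⇒ G = (0, 4/5)
line GR meets HT at M = (-4/7, -12/7)
R = G + t·(M−G) with t = 7/12, so GR:RM = 7/12:5/12

GR:RM = 7/5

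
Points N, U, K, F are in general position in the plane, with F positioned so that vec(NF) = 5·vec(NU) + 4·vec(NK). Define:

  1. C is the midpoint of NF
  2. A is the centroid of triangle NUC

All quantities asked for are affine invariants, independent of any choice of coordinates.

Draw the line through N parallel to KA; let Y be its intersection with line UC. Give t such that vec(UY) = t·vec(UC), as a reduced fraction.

Choose coordinates N = (0, 0), U = (1, 0), K = (0, 1), F = (5, 4).
1. C is the midpoint of NF ⇒ C = (5/2, 2)
2. A is the centroid of triangle NUC ⇒ A = (7/6, 2/3)
through N parallel to KA: direction (7/6, -1/3); meets UC at Y = (14/17, -4/17)
Y = U + t·(C−U) with t = -2/17

t = -2/17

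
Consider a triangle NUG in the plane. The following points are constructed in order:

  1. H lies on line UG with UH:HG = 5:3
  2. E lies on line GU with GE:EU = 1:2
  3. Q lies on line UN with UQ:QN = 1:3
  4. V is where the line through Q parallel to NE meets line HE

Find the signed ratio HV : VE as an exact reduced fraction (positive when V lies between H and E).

Choose coordinates N = (0, 0), U = (1, 0), G = (0, 1).
1. H lies on line UG with UH:HG = 5:3 ⇒ H = (3/8, 5/8)
2. E lies on line GU with GE:EU = 1:2 ⇒ E = (1/3, 2/3)
3. Q lies on line UN with UQ:QN = 1:3 ⇒ Q = (3/4, 0)
4. V is where the line through Q parallel to NE meets line HE ⇒ V = (5/6, 1/6)
V = H + t·(E−H) with t = -11, so HV:VE = t:(1−t) = -11:12

HV:VE = -11/12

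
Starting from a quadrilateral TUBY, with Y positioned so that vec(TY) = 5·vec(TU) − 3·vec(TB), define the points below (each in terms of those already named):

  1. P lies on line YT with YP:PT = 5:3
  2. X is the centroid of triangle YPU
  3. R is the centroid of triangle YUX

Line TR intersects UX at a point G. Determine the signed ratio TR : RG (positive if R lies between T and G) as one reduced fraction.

TR:RG = -38/5

Assign T = (0, 0), U = (1, 0), B = (0, 1), Y = (5, -3) — the answer is frame-independent, so this choice is without loss of generality.
1. P lies on line YT with YP:PT = 5:3 ⇒ P = (15/8, -9/8)
2. X is the centroid of triangle YPU ⇒ X = (21/8, -11/8)
3. R is the centroid of triangle YUX ⇒ R = (23/8, -35/24)
line TR meets UX at G = (759/304, -385/304)
R = T + t·(G−T) with t = 38/33, so TR:RG = 38/33:-5/33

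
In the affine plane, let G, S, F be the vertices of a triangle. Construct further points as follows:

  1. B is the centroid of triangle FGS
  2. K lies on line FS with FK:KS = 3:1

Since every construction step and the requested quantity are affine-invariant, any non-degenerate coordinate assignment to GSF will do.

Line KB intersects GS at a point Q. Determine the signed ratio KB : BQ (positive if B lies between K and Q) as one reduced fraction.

KB:BQ = -1/4

Assign G = (0, 0), S = (1, 0), F = (0, 1) — the answer is frame-independent, so this choice is without loss of generality.
1. B is the centroid of triangle FGS ⇒ B = (1/3, 1/3)
2. K lies on line FS with FK:KS = 3:1 ⇒ K = (3/4, 1/4)
line KB meets GS at Q = (2, 0)
B = K + t·(Q−K) with t = -1/3, so KB:BQ = -1/3:4/3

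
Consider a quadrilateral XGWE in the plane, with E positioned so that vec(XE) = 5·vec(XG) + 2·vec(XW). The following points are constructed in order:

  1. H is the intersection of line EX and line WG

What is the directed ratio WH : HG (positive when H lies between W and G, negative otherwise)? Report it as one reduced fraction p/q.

Set X = (0, 0), G = (1, 0), W = (0, 1), E = (5, 2); any affine frame gives the same invariant.
1. H is the intersection of line EX and line WG ⇒ H = (5/7, 2/7)
H = W + t·(G−W) with t = 5/7, so WH:HG = t:(1−t) = 5/7:2/7

WH:HG = 5/2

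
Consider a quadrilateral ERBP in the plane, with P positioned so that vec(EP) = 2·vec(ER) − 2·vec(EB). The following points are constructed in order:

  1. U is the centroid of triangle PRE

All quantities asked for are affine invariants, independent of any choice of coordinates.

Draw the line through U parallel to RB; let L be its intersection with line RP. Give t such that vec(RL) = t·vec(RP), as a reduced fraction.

t = 2/3

Assign E = (0, 0), R = (1, 0), B = (0, 1), P = (2, -2) — the answer is frame-independent, so this choice is without loss of generality.
1. U is the centroid of triangle PRE ⇒ U = (1, -2/3)
through U parallel to RB: direction (-1, 1); meets RP at L = (5/3, -4/3)
L = R + t·(P−R) with t = 2/3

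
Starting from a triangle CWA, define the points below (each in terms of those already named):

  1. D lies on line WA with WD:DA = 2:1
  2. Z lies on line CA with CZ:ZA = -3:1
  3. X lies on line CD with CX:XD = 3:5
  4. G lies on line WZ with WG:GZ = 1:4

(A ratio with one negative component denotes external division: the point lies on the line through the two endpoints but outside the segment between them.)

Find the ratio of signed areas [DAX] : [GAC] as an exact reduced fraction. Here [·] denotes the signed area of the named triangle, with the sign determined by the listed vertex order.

[DAX]:[GAC] = 25/96

Set C = (0, 0), W = (1, 0), A = (0, 1); any affine frame gives the same invariant.
1. D lies on line WA with WD:DA = 2:1 ⇒ D = (1/3, 2/3)
2. Z lies on line CA with CZ:ZA = -3:1 ⇒ Z = (0, 3/2)
3. X lies on line CD with CX:XD = 3:5 ⇒ X = (1/8, 1/4)
4. G lies on line WZ with WG:GZ = 1:4 ⇒ G = (4/5, 3/10)
2·[DAX] = 5/24, 2·[GAC] = 4/5
[DAX]:[GAC] = 5/24:4/5 = 25/96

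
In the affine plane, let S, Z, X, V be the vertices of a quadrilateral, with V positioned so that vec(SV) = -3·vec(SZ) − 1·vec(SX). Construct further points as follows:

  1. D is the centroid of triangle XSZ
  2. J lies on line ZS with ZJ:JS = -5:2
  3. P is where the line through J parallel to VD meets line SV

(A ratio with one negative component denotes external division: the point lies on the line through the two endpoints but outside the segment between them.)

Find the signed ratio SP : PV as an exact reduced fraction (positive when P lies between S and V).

SP:PV = -4

Set S = (0, 0), Z = (1, 0), X = (0, 1), V = (-3, -1); any affine frame gives the same invariant.
1. D is the centroid of triangle XSZ ⇒ D = (1/3, 1/3)
2. J lies on line ZS with ZJ:JS = -5:2 ⇒ J = (-2/3, 0)
3. P is where the line through J parallel to VD meets line SV ⇒ P = (-4, -4/3)
P = S + t·(V−S) with t = 4/3, so SP:PV = t:(1−t) = 4/3:-1/3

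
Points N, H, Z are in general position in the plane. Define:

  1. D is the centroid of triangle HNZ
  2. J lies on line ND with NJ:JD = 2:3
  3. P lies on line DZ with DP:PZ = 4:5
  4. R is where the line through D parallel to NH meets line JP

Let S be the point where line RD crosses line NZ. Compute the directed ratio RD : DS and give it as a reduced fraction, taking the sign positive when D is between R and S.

RD:DS = -36/67

Work in coordinates with N = (0, 0), H = (1, 0), Z = (0, 1).
1. D is the centroid of triangle HNZ ⇒ D = (1/3, 1/3)
2. J lies on line ND with NJ:JD = 2:3 ⇒ J = (2/15, 2/15)
3. P lies on line DZ with DP:PZ = 4:5 ⇒ P = (5/27, 17/27)
4. R is where the line through D parallel to NH meets line JP ⇒ R = (31/201, 1/3)
line RD meets NZ at S = (0, 1/3)
D = R + t·(S−R) with t = -36/31, so RD:DS = -36/31:67/31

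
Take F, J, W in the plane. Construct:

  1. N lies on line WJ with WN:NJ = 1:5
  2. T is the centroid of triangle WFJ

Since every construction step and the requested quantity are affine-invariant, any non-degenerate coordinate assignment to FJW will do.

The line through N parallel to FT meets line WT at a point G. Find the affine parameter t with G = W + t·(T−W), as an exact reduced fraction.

Choose coordinates F = (0, 0), J = (1, 0), W = (0, 1).
1. N lies on line WJ with WN:NJ = 1:5 ⇒ N = (1/6, 5/6)
2. T is the centroid of triangle WFJ ⇒ T = (1/3, 1/3)
through N parallel to FT: direction (1/3, 1/3); meets WT at G = (1/9, 7/9)
G = W + t·(T−W) with t = 1/3

t = 1/3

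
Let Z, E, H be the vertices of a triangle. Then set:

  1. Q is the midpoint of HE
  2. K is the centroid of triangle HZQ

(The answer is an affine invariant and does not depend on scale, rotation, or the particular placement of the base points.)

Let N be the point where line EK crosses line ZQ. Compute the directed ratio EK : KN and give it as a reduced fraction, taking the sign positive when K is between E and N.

Choose coordinates Z = (0, 0), E = (1, 0), H = (0, 1).
1. Q is the midpoint of HE ⇒ Q = (1/2, 1/2)
2. K is the centroid of triangle HZQ ⇒ K = (1/6, 1/2)
line EK meets ZQ at N = (3/8, 3/8)
K = E + t·(N−E) with t = 4/3, so EK:KN = 4/3:-1/3

EK:KN = -4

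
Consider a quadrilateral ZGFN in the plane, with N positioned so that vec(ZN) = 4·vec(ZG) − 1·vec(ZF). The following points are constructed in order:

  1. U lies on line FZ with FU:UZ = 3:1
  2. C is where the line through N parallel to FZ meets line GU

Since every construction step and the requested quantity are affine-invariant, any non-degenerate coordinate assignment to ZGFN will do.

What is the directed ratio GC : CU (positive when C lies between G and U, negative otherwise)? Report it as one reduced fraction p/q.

Choose coordinates Z = (0, 0), G = (1, 0), F = (0, 1), N = (4, -1).
1. U lies on line FZ with FU:UZ = 3:1 ⇒ U = (0, 1/4)
2. C is where the line through N parallel to FZ meets line GU ⇒ C = (4, -3/4)
C = G + t·(U−G) with t = -3, so GC:CU = t:(1−t) = -3:4

GC:CU = -3/4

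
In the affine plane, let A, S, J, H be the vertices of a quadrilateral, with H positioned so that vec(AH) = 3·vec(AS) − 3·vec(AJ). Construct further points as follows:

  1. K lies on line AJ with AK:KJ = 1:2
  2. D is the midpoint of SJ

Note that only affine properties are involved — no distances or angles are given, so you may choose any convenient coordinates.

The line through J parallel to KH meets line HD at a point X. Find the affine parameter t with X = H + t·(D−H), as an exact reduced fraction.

t = 12/13

Choose coordinates A = (0, 0), S = (1, 0), J = (0, 1), H = (3, -3).
1. K lies on line AJ with AK:KJ = 1:2 ⇒ K = (0, 1/3)
2. D is the midpoint of SJ ⇒ D = (1/2, 1/2)
through J parallel to KH: direction (3, -10/3); meets HD at X = (9/13, 3/13)
X = H + t·(D−H) with t = 12/13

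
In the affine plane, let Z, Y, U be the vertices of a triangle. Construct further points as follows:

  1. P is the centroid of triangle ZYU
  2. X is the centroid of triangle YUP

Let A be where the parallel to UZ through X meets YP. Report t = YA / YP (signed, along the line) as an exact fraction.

t = 5/6

Assign Z = (0, 0), Y = (1, 0), U = (0, 1) — the answer is frame-independent, so this choice is without loss of generality.
1. P is the centroid of triangle ZYU ⇒ P = (1/3, 1/3)
2. X is the centroid of triangle YUP ⇒ X = (4/9, 4/9)
through X parallel to UZ: direction (0, -1); meets YP at A = (4/9, 5/18)
A = Y + t·(P−Y) with t = 5/6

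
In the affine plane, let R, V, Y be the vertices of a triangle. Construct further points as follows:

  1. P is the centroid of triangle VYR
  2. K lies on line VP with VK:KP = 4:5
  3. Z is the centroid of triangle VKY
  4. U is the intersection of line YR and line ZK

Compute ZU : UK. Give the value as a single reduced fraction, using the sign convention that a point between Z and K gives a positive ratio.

Set R = (0, 0), V = (1, 0), Y = (0, 1); any affine frame gives the same invariant.
1. P is the centroid of triangle VYR ⇒ P = (1/3, 1/3)
2. K lies on line VP with VK:KP = 4:5 ⇒ K = (19/27, 4/27)
3. Z is the centroid of triangle VKY ⇒ Z = (46/81, 31/81)
4. U is the intersection of line YR and line ZK ⇒ U = (0, 15/11)
U = Z + t·(K−Z) with t = -46/11, so ZU:UK = t:(1−t) = -46/11:57/11

ZU:UK = -46/57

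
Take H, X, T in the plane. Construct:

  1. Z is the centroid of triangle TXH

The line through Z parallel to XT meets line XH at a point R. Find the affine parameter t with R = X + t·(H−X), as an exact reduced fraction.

Assign H = (0, 0), X = (1, 0), T = (0, 1) — the answer is frame-independent, so this choice is without loss of generality.
1. Z is the centroid of triangle TXH ⇒ Z = (1/3, 1/3)
through Z parallel to XT: direction (-1, 1); meets XH at R = (2/3, 0)
R = X + t·(H−X) with t = 1/3

t = 1/3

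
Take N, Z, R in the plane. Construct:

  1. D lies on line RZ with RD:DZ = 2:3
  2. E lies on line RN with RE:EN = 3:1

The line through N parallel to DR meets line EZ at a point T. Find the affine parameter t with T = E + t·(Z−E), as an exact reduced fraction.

Assign N = (0, 0), Z = (1, 0), R = (0, 1) — the answer is frame-independent, so this choice is without loss of generality.
1. D lies on line RZ with RD:DZ = 2:3 ⇒ D = (2/5, 3/5)
2. E lies on line RN with RE:EN = 3:1 ⇒ E = (0, 1/4)
through N parallel to DR: direction (-2/5, 2/5); meets EZ at T = (-1/3, 1/3)
T = E + t·(Z−E) with t = -1/3

t = -1/3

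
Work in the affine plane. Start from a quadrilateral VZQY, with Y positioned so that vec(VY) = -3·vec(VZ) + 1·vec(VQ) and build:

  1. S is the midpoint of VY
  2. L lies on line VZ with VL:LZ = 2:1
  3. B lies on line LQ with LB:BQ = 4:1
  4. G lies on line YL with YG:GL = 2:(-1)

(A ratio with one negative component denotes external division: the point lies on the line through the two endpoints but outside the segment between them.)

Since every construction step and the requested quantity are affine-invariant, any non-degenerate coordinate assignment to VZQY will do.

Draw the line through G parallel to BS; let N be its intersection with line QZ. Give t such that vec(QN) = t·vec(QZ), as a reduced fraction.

t = 137/58

Assign V = (0, 0), Z = (1, 0), Q = (0, 1), Y = (-3, 1) — the answer is frame-independent, so this choice is without loss of generality.
1. S is the midpoint of VY ⇒ S = (-3/2, 1/2)
2. L lies on line VZ with VL:LZ = 2:1 ⇒ L = (2/3, 0)
3. B lies on line LQ with LB:BQ = 4:1 ⇒ B = (2/15, 4/5)
4. G lies on line YL with YG:GL = 2:(-1) ⇒ G = (13/3, -1)
through G parallel to BS: direction (-49/30, -3/10); meets QZ at N = (137/58, -79/58)
N = Q + t·(Z−Q) with t = 137/58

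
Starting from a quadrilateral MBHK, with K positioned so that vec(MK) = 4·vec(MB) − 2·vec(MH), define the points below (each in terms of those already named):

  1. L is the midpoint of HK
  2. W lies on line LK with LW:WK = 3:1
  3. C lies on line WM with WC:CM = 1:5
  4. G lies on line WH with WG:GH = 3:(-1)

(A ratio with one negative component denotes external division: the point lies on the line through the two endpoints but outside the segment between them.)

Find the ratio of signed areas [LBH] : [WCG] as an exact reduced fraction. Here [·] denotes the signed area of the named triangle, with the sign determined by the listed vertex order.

Set M = (0, 0), B = (1, 0), H = (0, 1), K = (4, -2); any affine frame gives the same invariant.
1. L is the midpoint of HK ⇒ L = (2, -1/2)
2. W lies on line LK with LW:WK = 3:1 ⇒ W = (7/2, -13/8)
3. C lies on line WM with WC:CM = 1:5 ⇒ C = (35/12, -65/48)
4. G lies on line WH with WG:GH = 3:(-1) ⇒ G = (-7/4, 37/16)
2·[LBH] = -1/2, 2·[WCG] = -7/8
[LBH]:[WCG] = -1/2:-7/8 = 4/7

[LBH]:[WCG] = 4/7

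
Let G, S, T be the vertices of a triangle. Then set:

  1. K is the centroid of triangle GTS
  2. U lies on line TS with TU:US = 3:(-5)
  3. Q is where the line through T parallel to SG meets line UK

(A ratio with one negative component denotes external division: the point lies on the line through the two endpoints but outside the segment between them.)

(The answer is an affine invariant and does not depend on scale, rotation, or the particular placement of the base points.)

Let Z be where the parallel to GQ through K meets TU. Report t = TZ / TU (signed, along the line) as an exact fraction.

t = -7/45

Set G = (0, 0), S = (1, 0), T = (0, 1); any affine frame gives the same invariant.
1. K is the centroid of triangle GTS ⇒ K = (1/3, 1/3)
2. U lies on line TS with TU:US = 3:(-5) ⇒ U = (-3/2, 5/2)
3. Q is where the line through T parallel to SG meets line UK ⇒ Q = (-3/13, 1)
through K parallel to GQ: direction (-3/13, 1); meets TU at Z = (7/30, 23/30)
Z = T + t·(U−T) with t = -7/45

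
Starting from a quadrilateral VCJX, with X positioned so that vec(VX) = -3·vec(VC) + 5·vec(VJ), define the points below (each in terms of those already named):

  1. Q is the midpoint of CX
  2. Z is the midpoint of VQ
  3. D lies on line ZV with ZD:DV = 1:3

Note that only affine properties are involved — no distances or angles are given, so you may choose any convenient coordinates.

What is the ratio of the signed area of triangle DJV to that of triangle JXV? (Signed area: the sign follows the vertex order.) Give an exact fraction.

[DJV]:[JXV] = -1/8

Assign V = (0, 0), C = (1, 0), J = (0, 1), X = (-3, 5) — the answer is frame-independent, so this choice is without loss of generality.
1. Q is the midpoint of CX ⇒ Q = (-1, 5/2)
2. Z is the midpoint of VQ ⇒ Z = (-1/2, 5/4)
3. D lies on line ZV with ZD:DV = 1:3 ⇒ D = (-3/8, 15/16)
2·[DJV] = -3/8, 2·[JXV] = 3
[DJV]:[JXV] = -3/8:3 = -1/8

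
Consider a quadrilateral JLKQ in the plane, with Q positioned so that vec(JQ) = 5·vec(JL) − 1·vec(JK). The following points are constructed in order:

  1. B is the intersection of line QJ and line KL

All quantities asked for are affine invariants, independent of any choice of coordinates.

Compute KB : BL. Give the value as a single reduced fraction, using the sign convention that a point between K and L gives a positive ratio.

KB:BL = -5

Assign J = (0, 0), L = (1, 0), K = (0, 1), Q = (5, -1) — the answer is frame-independent, so this choice is without loss of generality.
1. B is the intersection of line QJ and line KL ⇒ B = (5/4, -1/4)
B = K + t·(L−K) with t = 5/4, so KB:BL = t:(1−t) = 5/4:-1/4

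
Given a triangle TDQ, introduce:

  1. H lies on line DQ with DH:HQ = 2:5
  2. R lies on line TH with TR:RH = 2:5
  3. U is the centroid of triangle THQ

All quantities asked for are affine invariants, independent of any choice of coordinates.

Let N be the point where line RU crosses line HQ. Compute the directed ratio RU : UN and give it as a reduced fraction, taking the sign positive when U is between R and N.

Work in coordinates with T = (0, 0), D = (1, 0), Q = (0, 1).
1. H lies on line DQ with DH:HQ = 2:5 ⇒ H = (5/7, 2/7)
2. R lies on line TH with TR:RH = 2:5 ⇒ R = (10/49, 4/49)
3. U is the centroid of triangle THQ ⇒ U = (5/21, 3/7)
line RU meets HQ at N = (15/56, 41/56)
U = R + t·(N−R) with t = 8/15, so RU:UN = 8/15:7/15

RU:UN = 8/7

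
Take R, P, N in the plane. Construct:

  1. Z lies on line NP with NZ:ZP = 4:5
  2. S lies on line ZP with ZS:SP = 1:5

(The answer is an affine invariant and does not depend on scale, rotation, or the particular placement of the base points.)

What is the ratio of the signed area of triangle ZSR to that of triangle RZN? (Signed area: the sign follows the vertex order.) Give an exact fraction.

[ZSR]:[RZN] = -5/24

Work in coordinates with R = (0, 0), P = (1, 0), N = (0, 1).
1. Z lies on line NP with NZ:ZP = 4:5 ⇒ Z = (4/9, 5/9)
2. S lies on line ZP with ZS:SP = 1:5 ⇒ S = (29/54, 25/54)
2·[ZSR] = -5/54, 2·[RZN] = 4/9
[ZSR]:[RZN] = -5/54:4/9 = -5/24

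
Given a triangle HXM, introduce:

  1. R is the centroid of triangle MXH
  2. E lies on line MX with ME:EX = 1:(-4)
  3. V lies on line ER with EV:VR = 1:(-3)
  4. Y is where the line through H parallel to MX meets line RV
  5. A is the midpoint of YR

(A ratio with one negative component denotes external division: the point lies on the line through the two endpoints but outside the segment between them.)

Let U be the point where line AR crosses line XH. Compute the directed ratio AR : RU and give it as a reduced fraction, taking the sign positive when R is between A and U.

AR:RU = -3

Choose coordinates H = (0, 0), X = (1, 0), M = (0, 1).
1. R is the centroid of triangle MXH ⇒ R = (1/3, 1/3)
2. E lies on line MX with ME:EX = 1:(-4) ⇒ E = (-1/3, 4/3)
3. V lies on line ER with EV:VR = 1:(-3) ⇒ V = (-2/3, 11/6)
4. Y is where the line through H parallel to MX meets line RV ⇒ Y = (5/3, -5/3)
5. A is the midpoint of YR ⇒ A = (1, -2/3)
line AR meets XH at U = (5/9, 0)
R = A + t·(U−A) with t = 3/2, so AR:RU = 3/2:-1/2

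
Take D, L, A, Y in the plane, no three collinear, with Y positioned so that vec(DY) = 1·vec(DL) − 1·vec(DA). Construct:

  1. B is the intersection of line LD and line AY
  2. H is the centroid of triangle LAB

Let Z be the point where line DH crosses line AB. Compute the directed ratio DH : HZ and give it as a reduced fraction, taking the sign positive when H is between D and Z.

DH:HZ = -4

Assign D = (0, 0), L = (1, 0), A = (0, 1), Y = (1, -1) — the answer is frame-independent, so this choice is without loss of generality.
1. B is the intersection of line LD and line AY ⇒ B = (1/2, 0)
2. H is the centroid of triangle LAB ⇒ H = (1/2, 1/3)
line DH meets AB at Z = (3/8, 1/4)
H = D + t·(Z−D) with t = 4/3, so DH:HZ = 4/3:-1/3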